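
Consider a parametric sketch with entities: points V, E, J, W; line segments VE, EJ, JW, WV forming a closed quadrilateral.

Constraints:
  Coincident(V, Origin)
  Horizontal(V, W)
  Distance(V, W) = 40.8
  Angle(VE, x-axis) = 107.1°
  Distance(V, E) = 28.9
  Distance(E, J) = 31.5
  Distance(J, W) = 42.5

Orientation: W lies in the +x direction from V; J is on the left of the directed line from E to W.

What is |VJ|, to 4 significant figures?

43.38

V is at the origin; V and W share the same y with |VW| = 40.8 and W in +x, so W = (40.8, 0). VE runs at 107.1° with |VE| = 28.9, so E = (-8.498, 27.62). J is determined by |EJ| = 31.5 and |JW| = 42.5 together: it lies at the intersection of circle(E, 31.5) and circle(W, 42.5). With |EW| = 56.51, the foot of the radical line on EW is 21.05 from E and the perpendicular offset is √(31.5² − 21.05²) = 23.43. Taking the left-of-EW solution: J = (21.32, 37.77).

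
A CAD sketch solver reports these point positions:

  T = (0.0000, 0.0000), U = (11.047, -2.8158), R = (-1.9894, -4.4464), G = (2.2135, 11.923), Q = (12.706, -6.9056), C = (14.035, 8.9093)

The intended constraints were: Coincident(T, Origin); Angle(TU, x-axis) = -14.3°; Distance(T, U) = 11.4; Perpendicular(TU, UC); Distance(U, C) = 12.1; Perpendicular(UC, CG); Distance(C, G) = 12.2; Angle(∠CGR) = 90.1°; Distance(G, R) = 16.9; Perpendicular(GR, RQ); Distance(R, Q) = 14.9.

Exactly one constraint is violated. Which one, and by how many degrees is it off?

Perpendicular(GR, RQ) — off by 4.90°.

T = (0.00, 0.00) ✓; TU at -14.30° ✓; |TU| = 11.40 ✓; ∠(TU, UC) = 90.00° ✓; |UC| = 12.10 ✓; ∠(UC, CG) = 89.99° ✓; |CG| = 12.20 ✓; ∠CGR = 90.10° ✓; |GR| = 16.90 ✓; ∠(GR, RQ) = 94.90° ✗; |RQ| = 14.90 ✓.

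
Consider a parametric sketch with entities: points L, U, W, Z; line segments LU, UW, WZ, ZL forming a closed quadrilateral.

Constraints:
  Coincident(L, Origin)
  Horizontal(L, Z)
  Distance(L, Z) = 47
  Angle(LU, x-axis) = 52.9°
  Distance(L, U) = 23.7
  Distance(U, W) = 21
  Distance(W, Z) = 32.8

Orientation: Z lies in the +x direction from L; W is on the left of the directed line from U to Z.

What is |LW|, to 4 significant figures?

43.82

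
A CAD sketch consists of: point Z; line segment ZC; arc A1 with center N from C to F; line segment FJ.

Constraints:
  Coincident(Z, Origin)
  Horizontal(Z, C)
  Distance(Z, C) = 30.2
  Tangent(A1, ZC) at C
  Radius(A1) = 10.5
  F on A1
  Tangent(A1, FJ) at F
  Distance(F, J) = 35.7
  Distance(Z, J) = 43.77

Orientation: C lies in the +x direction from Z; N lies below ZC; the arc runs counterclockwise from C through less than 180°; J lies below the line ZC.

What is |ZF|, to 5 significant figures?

21.521

Checks: |NF| = 10.50 ✓; ∠(NF, FJ) = 90.00° ✓; |FJ| = 35.70 ✓; |ZJ| = 43.77 ✓.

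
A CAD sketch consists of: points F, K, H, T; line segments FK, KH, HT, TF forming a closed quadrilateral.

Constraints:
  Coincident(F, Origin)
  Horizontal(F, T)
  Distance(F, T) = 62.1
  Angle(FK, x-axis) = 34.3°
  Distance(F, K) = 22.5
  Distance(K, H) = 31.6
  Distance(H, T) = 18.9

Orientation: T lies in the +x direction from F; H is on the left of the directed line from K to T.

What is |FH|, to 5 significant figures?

52.217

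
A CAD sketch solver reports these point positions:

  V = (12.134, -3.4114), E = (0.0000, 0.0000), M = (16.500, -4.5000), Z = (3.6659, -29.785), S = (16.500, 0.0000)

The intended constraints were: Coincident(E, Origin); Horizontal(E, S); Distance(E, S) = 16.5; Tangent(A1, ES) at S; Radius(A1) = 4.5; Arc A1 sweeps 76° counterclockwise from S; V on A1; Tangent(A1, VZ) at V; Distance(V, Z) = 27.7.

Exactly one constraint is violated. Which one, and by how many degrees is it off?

Tangent(A1, VZ) at V — off by 3.80°.

E = (0.00, 0.00) ✓; E.y = 0.00, S.y = 0.00 ✓; |ES| = 16.50 ✓; ∠(MS, SE) = 90.00° ✓; |MS| = 4.500 ✓; bearing(M→V) − bearing(M→S) = 76.00° ✓; |MV| = 4.500 ✓; ∠(MV, VZ) = 93.80° ✗; |VZ| = 27.70 ✓.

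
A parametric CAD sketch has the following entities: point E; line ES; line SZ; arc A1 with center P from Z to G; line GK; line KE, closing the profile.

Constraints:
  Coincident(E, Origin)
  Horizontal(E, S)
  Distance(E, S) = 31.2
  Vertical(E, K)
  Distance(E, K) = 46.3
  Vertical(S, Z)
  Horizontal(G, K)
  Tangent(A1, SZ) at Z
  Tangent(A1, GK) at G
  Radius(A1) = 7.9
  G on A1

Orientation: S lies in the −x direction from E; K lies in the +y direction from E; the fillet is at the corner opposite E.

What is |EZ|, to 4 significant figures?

49.48

The virtual corner opposite E is at (-31.20, 46.30). The tangent condition forces PZ to be normal to SZ and A1 meets GK tangentially, so PG is at right angles to GK, with radius 7.9, so the center P sits 7.9 in from both sides at P = (-23.30, 38.40). That places the tangent points at Z = (-31.20, 38.40) on SZ and G = (-23.30, 46.30) on GK. Then |EZ| = |Z − E| = 49.48.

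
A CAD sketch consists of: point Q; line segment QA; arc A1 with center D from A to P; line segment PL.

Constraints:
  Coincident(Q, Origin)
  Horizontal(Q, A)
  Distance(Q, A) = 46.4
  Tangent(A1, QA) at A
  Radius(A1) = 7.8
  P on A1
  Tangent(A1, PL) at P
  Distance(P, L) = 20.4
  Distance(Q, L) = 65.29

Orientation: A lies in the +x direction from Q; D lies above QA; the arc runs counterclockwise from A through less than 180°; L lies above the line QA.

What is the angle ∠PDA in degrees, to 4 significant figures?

70.57°

Checks: |DP| = 7.800 ✓; ∠(DP, PL) = 90.00° ✓; |PL| = 20.40 ✓; |QL| = 65.29 ✓.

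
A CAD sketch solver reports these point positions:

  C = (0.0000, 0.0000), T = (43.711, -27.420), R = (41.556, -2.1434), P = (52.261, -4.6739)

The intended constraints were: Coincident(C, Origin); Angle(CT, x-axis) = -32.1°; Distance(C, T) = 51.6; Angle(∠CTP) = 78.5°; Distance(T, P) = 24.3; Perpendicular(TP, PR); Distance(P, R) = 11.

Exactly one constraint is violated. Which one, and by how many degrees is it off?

Perpendicular(TP, PR) — off by 7.30°.

C = (0.00, 0.00) ✓; CT at -32.10° ✓; |CT| = 51.60 ✓; ∠CTP = 78.50° ✓; |TP| = 24.30 ✓; ∠(TP, PR) = 97.30° ✗; |PR| = 11.00 ✓.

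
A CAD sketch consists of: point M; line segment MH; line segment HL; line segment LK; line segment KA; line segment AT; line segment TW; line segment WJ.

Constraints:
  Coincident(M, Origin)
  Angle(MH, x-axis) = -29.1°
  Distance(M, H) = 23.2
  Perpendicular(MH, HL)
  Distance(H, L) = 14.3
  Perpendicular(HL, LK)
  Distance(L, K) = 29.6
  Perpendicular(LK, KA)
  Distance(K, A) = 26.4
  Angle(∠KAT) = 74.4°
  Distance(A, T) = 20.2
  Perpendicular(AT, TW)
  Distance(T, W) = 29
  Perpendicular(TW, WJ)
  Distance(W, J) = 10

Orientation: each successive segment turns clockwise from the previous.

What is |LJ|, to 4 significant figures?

27.90

The perpendicularity gives TW at right angles to AT, so TW runs at -134.7°; with |TW| = 29.0, W = (-5.748, -21.14). TW ⟂ WJ, so WJ runs at 135.3°; with |WJ| = 10.0, J = (-12.86, -14.10). Then |LJ| = |J − L| = 27.90.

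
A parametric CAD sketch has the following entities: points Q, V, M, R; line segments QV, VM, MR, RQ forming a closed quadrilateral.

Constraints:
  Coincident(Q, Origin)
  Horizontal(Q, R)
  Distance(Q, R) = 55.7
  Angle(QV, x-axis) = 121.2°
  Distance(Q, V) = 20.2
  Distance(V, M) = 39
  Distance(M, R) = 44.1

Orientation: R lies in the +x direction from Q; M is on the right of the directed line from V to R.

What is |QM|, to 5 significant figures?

19.113

Q is at the origin; Q and R share the same y with |QR| = 55.7 and R in +x, so R = (55.7, 0). QV runs at 121.2° with |QV| = 20.2, so V = (-10.464, 17.278). M is determined by |VM| = 39.0 and |MR| = 44.1 together: it lies at the intersection of circle(V, 39.0) and circle(R, 44.1). With |VR| = 68.383, the foot of the radical line on VR is 31.093 from V and the perpendicular offset is √(39.0² − 31.093²) = 23.542. Taking the right-of-VR solution: M = (13.671, -13.356).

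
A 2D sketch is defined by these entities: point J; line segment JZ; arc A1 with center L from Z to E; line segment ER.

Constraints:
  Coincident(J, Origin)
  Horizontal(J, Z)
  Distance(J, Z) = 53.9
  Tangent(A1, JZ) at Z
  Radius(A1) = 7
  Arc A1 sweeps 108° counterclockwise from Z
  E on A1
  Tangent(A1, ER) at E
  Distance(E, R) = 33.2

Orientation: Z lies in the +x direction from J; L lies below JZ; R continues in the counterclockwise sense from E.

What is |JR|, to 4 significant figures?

70.47

On A1, Z sits at bearing 90° from L; a 108° counterclockwise sweep puts E at bearing 198°, so E = L + 7.0·(cos 198°, sin 198°) = (47.24, -9.163). A1 meets ER tangentially, so LE is at right angles to ER, so ER runs along (−sin 198°, cos 198°); with |ER| = 33.2, R = (57.50, -40.74). Then |JR| = |R − J| = 70.47.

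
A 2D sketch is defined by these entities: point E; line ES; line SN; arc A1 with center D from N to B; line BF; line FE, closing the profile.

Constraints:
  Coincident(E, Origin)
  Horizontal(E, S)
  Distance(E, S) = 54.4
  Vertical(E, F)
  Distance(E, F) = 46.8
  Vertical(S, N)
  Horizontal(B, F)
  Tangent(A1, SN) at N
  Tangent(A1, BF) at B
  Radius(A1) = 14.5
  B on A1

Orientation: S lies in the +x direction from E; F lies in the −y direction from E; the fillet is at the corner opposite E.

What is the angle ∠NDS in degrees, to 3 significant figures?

65.8°

E is at the origin; ES is horizontal with |ES| = 54.4 and S on the +x side, so S = (54.4, 0.00). E and F share the same x with |EF| = 46.8 and F on the −y side, so F = (0.00, -46.8). The virtual corner opposite E is at (54.4, -46.8). Tangency of A1 to SN means the radius DN is perpendicular to SN and since A1 is tangent to BF there, DB ⟂ BF, with radius 14.5, so the center D sits 14.5 in from both sides at D = (39.9, -32.3). That places the tangent points at N = (54.4, -32.3) on SN and B = (39.9, -46.8) on BF. Then cos ∠NDS = DN·DS / (|DN||DS|), giving 65.8°.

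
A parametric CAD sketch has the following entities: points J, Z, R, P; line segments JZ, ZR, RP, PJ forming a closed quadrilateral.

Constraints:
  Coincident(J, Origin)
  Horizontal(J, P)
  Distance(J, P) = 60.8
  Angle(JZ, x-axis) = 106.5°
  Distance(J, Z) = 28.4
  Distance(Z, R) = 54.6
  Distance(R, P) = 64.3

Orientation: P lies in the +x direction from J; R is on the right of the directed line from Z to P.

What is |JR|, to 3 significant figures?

26.5

J is at the origin; J and P share the same y with |JP| = 60.8 and P in +x, so P = (60.8, 0). JZ runs at 106.5° with |JZ| = 28.4, so Z = (-8.07, 27.2). R is determined by |ZR| = 54.6 and |RP| = 64.3 together: it lies at the intersection of circle(Z, 54.6) and circle(P, 64.3). With |ZP| = 74.1, the foot of the radical line on ZP is 29.2 from Z and the perpendicular offset is √(54.6² − 29.2²) = 46.1. Taking the right-of-ZP solution: R = (2.17, -26.4).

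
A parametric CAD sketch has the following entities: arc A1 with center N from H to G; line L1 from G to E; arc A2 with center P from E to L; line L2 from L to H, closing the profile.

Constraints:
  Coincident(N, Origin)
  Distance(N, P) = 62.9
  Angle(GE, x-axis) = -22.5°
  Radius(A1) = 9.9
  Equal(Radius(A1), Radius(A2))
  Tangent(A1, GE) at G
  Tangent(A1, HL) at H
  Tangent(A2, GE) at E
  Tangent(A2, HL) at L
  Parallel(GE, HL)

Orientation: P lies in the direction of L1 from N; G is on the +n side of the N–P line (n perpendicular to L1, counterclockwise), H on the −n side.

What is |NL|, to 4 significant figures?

63.67

The slot axis is L1's direction at -22.5°, so u = (cos -22.5°, sin -22.5°) = (0.9239, -0.3827) and n = (−sin -22.5°, cos -22.5°) = (0.3827, 0.9239). N is at the origin and P lies 62.9 along u from N, so P = 62.9·u = (58.11, -24.07). Tangency of A1 to both parallel lines with radius 9.9 puts G and H at N ± 9.9·n: G = (3.789, 9.146), H = (-3.789, -9.146). Equal radii place E and L the same way about P: E = P + 9.9·n = (61.90, -14.92), L = P − 9.9·n = (54.32, -33.22). Then |NL| = |L − N| = 63.67.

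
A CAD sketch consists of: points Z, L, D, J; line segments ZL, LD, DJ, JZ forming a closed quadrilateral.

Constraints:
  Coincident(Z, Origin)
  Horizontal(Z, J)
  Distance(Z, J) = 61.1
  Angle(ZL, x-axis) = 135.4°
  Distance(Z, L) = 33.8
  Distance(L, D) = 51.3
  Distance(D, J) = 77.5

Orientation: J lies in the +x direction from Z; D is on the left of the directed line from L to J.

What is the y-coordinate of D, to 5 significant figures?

60.076

Checks: |ZJ| = 61.10 ✓; |ZL| = 33.80 ✓; |LD| = 51.30 ✓; |DJ| = 77.50 ✓.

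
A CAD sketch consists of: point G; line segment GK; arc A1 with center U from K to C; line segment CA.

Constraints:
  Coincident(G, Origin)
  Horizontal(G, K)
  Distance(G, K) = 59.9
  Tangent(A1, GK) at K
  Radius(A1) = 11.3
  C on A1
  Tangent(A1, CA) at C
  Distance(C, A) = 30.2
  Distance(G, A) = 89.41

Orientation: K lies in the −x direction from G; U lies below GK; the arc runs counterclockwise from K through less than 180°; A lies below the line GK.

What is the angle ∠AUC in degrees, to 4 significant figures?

69.49°

G is at the origin; GK is horizontal with |GK| = 59.9 and K on the −x side, so K = (-59.90, 0.000). A1 meets GK tangentially, so UK is at right angles to GK, so U = K + (0, -11.3) = (-59.90, -11.30). Since UC ⟂ CA (tangency), |UA| = √(11.3² + 30.2²) = 32.24 regardless of where C sits on A1. So A lies on both circle(G, 89.41) and circle(U, 32.24); the below-GK intersection is A = (-82.62, -34.18). C is the foot of the tangent from A: C = (-70.20, -6.654).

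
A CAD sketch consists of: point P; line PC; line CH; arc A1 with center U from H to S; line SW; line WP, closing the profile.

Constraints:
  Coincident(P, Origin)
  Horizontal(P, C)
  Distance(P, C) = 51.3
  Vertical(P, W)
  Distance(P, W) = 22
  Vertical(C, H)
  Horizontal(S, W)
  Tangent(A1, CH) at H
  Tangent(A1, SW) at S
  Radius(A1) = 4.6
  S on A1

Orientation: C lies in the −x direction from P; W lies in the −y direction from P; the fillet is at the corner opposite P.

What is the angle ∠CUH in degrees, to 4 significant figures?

75.19°

The virtual corner opposite P is at (-51.30, -22.00). Tangency of A1 to CH means the radius UH is perpendicular to CH and since A1 is tangent to SW there, US ⟂ SW, with radius 4.6, so the center U sits 4.6 in from both sides at U = (-46.70, -17.40). That places the tangent points at H = (-51.30, -17.40) on CH and S = (-46.70, -22.00) on SW. Then cos ∠CUH = UC·UH / (|UC||UH|), giving 75.19°.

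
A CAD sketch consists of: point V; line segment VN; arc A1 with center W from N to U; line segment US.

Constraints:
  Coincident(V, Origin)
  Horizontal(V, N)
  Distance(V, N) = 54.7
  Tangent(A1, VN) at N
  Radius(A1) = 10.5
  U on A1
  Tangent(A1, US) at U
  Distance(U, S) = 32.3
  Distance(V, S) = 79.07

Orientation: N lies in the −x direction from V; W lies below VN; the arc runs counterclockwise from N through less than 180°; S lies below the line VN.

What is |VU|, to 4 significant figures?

65.94

Checks: |WU| = 10.50 ✓; ∠(WU, US) = 90.00° ✓; |US| = 32.30 ✓; |VS| = 79.07 ✓.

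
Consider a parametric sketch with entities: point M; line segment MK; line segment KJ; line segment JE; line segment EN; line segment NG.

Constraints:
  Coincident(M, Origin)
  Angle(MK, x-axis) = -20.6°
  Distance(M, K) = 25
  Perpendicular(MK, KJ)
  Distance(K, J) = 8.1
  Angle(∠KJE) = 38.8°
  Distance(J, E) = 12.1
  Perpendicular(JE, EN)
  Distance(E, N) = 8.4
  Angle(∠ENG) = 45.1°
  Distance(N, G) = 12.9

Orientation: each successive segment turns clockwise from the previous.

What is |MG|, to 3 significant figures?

23.4

JE ⟂ EN, so EN runs at 18.2°; with |EN| = 8.4, N = (24.8, -2.26). ∠ENG = 45.1° gives NG at -117° from the x-axis; with |NG| = 12.9, G = (19.0, -13.8). Then |MG| = |G − M| = 23.4.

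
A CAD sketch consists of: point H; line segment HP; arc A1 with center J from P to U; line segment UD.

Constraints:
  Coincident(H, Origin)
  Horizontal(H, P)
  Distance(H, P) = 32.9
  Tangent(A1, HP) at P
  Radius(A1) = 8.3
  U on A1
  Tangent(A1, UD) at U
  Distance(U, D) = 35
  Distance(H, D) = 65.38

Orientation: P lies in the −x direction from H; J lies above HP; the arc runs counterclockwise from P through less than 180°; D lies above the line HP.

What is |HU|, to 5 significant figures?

30.899

H is at the origin; H and P share the same y with |HP| = 32.9 and P on the −x side, so P = (-32.900, 0.0000). The tangent condition forces JP to be normal to HP, so J = P + (0, 8.3) = (-32.900, 8.3000). Since JU ⟂ UD (tangency), |JD| = √(8.3² + 35.0²) = 35.971 regardless of where U sits on A1. So D lies on both circle(H, 65.38) and circle(J, 35.971); the above-HP intersection is D = (-53.212, 37.987). U is the foot of the tangent from D: U = (-27.316, 14.441).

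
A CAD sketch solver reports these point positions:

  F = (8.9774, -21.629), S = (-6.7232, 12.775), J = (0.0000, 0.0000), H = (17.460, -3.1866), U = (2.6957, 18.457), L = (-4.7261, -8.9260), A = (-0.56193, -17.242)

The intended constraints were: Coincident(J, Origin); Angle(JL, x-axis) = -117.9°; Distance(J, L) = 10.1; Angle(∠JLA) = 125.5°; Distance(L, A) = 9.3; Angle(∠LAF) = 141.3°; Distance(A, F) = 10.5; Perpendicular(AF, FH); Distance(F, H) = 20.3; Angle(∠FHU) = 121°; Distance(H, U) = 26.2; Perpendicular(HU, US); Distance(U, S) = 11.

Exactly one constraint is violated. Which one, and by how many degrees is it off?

Perpendicular(HU, US) — off by 3.20°.

J = (0.00, 0.00) ✓; JL at -117.9° ✓; |JL| = 10.10 ✓; ∠JLA = 125.5° ✓; |LA| = 9.300 ✓; ∠LAF = 141.3° ✓; |AF| = 10.50 ✓; ∠(AF, FH) = 90.00° ✓; |FH| = 20.30 ✓; ∠FHU = 121.0° ✓; |HU| = 26.20 ✓; ∠(HU, US) = 86.80° ✗; |US| = 11.00 ✓.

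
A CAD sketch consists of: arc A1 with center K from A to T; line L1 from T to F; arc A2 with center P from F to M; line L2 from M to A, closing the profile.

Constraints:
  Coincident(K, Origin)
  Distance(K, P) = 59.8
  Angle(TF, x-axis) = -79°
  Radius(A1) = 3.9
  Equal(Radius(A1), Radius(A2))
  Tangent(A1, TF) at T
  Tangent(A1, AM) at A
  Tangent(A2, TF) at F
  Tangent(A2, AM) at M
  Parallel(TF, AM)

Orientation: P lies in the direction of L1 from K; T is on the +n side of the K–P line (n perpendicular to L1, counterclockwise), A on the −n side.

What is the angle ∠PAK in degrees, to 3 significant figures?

86.3°

The slot axis is L1's direction at -79.0°, so u = (cos -79.0°, sin -79.0°) = (0.191, -0.982) and n = (−sin -79.0°, cos -79.0°) = (0.982, 0.191). K is at the origin and P lies 59.8 along u from K, so P = 59.8·u = (11.4, -58.7). Tangency of A1 to both parallel lines with radius 3.9 puts T and A at K ± 3.9·n: T = (3.83, 0.744), A = (-3.83, -0.744). Then cos ∠PAK = AP·AK / (|AP||AK|), giving 86.3°.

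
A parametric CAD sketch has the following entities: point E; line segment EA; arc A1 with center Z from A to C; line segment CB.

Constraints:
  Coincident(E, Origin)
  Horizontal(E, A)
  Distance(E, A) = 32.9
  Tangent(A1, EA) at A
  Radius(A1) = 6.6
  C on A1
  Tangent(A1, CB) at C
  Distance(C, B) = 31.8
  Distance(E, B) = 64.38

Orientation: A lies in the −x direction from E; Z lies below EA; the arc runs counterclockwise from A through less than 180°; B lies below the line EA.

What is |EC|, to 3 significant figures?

37.9

E is at the origin; EA is horizontal with |EA| = 32.9 and A on the −x side, so A = (-32.9, 0.00). Tangency of A1 to EA means the radius ZA is perpendicular to EA, so Z = A + (0, -6.6) = (-32.9, -6.60). Since ZC ⟂ CB (tangency), |ZB| = √(6.6² + 31.8²) = 32.5 regardless of where C sits on A1. So B lies on both circle(E, 64.38) and circle(Z, 32.5); the below-EA intersection is B = (-58.8, -26.2). C is the foot of the tangent from B: C = (-37.9, -2.25).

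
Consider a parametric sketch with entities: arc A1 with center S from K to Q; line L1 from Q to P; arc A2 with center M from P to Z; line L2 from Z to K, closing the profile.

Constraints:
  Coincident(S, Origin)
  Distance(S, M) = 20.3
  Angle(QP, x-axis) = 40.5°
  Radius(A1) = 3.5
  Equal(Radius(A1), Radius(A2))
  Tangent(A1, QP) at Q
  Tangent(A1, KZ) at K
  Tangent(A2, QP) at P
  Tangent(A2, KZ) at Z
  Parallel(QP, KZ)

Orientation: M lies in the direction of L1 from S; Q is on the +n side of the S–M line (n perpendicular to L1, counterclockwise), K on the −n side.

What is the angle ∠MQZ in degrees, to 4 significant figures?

9.243°

Tangency of A1 to both parallel lines with radius 3.5 puts Q and K at S ± 3.5·n: Q = (-2.273, 2.661), K = (2.273, -2.661). Equal radii place P and Z the same way about M: P = M + 3.5·n = (13.16, 15.85), Z = M − 3.5·n = (17.71, 10.52). Then cos ∠MQZ = QM·QZ / (|QM||QZ|), giving 9.243°.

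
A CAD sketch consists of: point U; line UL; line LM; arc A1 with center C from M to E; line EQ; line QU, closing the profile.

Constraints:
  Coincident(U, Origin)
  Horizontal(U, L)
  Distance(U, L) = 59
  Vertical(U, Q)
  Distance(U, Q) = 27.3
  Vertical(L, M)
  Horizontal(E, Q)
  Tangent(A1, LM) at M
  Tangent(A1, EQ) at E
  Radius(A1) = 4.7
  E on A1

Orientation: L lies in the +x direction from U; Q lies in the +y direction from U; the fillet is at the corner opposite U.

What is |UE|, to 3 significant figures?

60.8

U is at the origin; UL is horizontal with |UL| = 59.0 and L on the +x side, so L = (59.0, 0.00). UQ is vertical with |UQ| = 27.3 and Q on the +y side, so Q = (0.00, 27.3). The virtual corner opposite U is at (59.0, 27.3). Since A1 is tangent to LM there, CM ⟂ LM and since A1 is tangent to EQ there, CE ⟂ EQ, with radius 4.7, so the center C sits 4.7 in from both sides at C = (54.3, 22.6). That places the tangent points at M = (59.0, 22.6) on LM and E = (54.3, 27.3) on EQ. Then |UE| = |E − U| = 60.8.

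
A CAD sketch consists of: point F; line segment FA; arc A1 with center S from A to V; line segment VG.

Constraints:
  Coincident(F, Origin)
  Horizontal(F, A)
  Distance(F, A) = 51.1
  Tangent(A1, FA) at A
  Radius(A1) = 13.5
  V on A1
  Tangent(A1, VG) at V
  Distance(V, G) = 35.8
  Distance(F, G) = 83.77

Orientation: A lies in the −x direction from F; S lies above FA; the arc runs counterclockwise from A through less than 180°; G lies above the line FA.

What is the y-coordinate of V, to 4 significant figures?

23.67

Checks: |SV| = 13.50 ✓; ∠(SV, VG) = 90.00° ✓; |VG| = 35.80 ✓; |FG| = 83.77 ✓.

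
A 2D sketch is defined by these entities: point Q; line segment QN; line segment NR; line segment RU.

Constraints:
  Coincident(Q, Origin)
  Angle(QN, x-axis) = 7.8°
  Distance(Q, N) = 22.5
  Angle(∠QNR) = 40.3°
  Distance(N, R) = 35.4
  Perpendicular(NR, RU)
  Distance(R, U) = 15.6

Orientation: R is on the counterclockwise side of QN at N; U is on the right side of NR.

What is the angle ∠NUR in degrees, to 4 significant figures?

66.22°

∠QNR = 40.3°, so NR runs at 7.8° + (180° − 40.3°) = 147.5° from the x-axis; with |NR| = 35.4, R = N + 35.4·(cos 147.5°, sin 147.5°) = (-7.564, 22.07). NR is perpendicular to RU; with |RU| = 15.6 on the right of NR, U = R + 15.6·(0.5373, 0.8434) = (0.8176, 35.23). Then cos ∠NUR = UN·UR / (|UN||UR|), giving 66.22°.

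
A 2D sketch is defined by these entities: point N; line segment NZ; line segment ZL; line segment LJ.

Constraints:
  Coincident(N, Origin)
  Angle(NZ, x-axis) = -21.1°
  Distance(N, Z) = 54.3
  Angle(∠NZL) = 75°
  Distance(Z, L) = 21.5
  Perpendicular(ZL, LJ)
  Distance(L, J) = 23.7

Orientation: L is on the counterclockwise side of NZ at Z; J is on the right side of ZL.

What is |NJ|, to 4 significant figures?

76.51

N is at the origin; NZ runs at -21.1° with length 54.3, so Z = 54.3·(cos -21.1°, sin -21.1°) = (50.66, -19.55). ∠NZL = 75.0°, so ZL runs at -21.1° + (180° − 75.0°) = 83.90° from the x-axis; with |ZL| = 21.5, L = Z + 21.5·(cos 83.90°, sin 83.90°) = (52.94, 1.830). The perpendicularity gives LJ at right angles to ZL; with |LJ| = 23.7 on the right of ZL, J = L + 23.7·(0.9943, -0.1063) = (76.51, -0.6880). Then |NJ| = |J − N| = 76.51.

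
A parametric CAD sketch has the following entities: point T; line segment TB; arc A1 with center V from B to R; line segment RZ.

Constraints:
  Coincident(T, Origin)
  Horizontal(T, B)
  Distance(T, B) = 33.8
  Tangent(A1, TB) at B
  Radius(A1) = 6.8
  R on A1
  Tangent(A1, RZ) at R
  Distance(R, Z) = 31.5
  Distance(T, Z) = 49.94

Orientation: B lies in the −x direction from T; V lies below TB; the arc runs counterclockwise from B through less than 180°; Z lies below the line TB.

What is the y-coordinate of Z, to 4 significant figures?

-38.93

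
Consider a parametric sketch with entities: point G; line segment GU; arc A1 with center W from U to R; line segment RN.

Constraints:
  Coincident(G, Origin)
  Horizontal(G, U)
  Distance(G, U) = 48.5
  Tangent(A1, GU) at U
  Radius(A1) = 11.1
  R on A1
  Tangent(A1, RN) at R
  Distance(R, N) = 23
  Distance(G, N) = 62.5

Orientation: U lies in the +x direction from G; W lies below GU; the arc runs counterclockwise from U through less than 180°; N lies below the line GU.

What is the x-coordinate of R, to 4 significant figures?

38.96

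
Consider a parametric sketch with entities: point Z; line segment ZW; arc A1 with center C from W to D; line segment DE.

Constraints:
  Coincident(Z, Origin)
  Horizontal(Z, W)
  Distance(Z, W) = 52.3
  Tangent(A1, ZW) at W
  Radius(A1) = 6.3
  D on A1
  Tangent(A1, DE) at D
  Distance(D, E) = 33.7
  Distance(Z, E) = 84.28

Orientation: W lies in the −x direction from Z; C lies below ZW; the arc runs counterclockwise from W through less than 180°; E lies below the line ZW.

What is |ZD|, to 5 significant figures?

56.917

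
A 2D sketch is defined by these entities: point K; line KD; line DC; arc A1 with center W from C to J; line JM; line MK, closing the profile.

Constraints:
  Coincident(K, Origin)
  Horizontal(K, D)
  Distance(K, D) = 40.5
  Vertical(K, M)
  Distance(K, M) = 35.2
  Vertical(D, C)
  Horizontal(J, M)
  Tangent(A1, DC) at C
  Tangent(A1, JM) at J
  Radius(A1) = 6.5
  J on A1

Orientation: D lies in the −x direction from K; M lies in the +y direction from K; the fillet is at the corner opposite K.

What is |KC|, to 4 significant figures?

49.64

K is at the origin; KD is horizontal with |KD| = 40.5 and D on the −x side, so D = (-40.50, 0.000). K and M share the same x with |KM| = 35.2 and M on the +y side, so M = (0.000, 35.20). The virtual corner opposite K is at (-40.50, 35.20). A1 meets DC tangentially, so WC is at right angles to DC and A1 meets JM tangentially, so WJ is at right angles to JM, with radius 6.5, so the center W sits 6.5 in from both sides at W = (-34.00, 28.70). That places the tangent points at C = (-40.50, 28.70) on DC and J = (-34.00, 35.20) on JM. Then |KC| = |C − K| = 49.64.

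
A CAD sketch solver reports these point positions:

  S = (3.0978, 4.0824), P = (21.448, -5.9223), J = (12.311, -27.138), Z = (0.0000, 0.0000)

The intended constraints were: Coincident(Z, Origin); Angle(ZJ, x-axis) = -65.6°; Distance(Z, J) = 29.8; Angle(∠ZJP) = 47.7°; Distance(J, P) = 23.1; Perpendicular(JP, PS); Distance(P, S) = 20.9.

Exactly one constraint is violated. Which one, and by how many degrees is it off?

Perpendicular(JP, PS) — off by 5.30°.

Z = (0.00, 0.00) ✓; ZJ at -65.60° ✓; |ZJ| = 29.80 ✓; ∠ZJP = 47.70° ✓; |JP| = 23.10 ✓; ∠(JP, PS) = 84.70° ✗; |PS| = 20.90 ✓.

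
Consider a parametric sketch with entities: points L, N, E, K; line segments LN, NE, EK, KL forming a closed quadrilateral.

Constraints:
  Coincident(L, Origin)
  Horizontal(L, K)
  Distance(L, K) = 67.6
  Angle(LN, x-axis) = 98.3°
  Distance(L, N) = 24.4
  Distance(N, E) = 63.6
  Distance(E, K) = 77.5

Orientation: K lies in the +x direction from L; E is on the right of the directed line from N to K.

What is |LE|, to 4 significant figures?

39.32

Checks: |NE| = 63.60 ✓; |EK| = 77.50 ✓.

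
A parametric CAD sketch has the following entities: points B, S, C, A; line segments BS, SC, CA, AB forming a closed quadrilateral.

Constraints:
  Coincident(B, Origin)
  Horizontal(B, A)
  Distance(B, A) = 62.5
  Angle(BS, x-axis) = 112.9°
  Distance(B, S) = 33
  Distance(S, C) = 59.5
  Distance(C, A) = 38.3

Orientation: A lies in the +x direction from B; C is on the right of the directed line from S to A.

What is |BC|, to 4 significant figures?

30.24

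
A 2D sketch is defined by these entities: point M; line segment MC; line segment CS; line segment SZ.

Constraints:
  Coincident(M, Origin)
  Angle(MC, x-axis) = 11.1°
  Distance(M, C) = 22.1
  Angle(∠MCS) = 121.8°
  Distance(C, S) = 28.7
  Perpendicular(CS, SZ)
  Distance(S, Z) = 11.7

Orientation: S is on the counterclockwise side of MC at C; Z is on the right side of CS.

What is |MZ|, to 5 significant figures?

50.566

∠MCS = 121.8°, so CS runs at 11.1° + (180° − 121.8°) = 69.300° from the x-axis; with |CS| = 28.7, S = C + 28.7·(cos 69.300°, sin 69.300°) = (31.831, 31.102). The perpendicularity gives SZ at right angles to CS; with |SZ| = 11.7 on the right of CS, Z = S + 11.7·(0.93544, -0.35347) = (42.776, 26.966). Then |MZ| = |Z − M| = 50.566.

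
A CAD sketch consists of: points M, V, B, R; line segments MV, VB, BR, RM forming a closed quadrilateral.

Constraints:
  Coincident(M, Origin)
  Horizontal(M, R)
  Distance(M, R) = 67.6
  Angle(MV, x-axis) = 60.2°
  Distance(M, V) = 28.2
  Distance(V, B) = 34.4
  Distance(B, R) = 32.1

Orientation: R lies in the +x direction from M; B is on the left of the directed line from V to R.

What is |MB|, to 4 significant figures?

54.80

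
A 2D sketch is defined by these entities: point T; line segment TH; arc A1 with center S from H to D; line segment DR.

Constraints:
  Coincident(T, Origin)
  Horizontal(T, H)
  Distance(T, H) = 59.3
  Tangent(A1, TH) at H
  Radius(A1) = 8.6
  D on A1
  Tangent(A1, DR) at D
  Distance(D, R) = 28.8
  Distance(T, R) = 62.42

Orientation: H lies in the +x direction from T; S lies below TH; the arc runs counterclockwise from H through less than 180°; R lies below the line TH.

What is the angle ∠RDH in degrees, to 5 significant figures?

135.59°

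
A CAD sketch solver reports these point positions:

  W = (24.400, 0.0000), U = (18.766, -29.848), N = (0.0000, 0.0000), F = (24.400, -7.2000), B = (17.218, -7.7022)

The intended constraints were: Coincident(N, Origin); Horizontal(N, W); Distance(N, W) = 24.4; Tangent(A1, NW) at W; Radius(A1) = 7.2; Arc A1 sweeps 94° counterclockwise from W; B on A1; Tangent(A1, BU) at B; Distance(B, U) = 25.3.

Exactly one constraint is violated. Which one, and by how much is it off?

Distance(B, U) = 25.3 — off by 3.10.

N = (0.00, 0.00) ✓; N.y = 0.00, W.y = 0.00 ✓; |NW| = 24.40 ✓; ∠(FW, WN) = 90.00° ✓; |FW| = 7.200 ✓; bearing(F→B) − bearing(F→W) = 94.00° ✓; |FB| = 7.200 ✓; ∠(FB, BU) = 90.00° ✓; |BU| = 22.20 ✗.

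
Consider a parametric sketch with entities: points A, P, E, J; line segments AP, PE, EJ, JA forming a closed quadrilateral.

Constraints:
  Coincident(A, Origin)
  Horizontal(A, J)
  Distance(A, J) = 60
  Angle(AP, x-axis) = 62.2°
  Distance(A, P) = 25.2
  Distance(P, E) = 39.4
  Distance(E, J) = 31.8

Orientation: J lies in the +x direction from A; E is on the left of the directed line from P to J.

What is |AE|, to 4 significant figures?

58.75

Checks: |PE| = 39.40 ✓; |EJ| = 31.80 ✓.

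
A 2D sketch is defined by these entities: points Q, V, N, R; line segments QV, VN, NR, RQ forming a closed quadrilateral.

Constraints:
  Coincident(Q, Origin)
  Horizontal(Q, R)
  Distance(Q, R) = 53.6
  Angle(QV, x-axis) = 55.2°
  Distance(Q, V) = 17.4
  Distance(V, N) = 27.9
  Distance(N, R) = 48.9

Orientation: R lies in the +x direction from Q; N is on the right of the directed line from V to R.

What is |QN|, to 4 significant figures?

14.93

Q is at the origin; Q and R share the same y with |QR| = 53.6 and R in +x, so R = (53.6, 0). QV runs at 55.2° with |QV| = 17.4, so V = (9.930, 14.29). N is determined by |VN| = 27.9 and |NR| = 48.9 together: it lies at the intersection of circle(V, 27.9) and circle(R, 48.9). With |VR| = 45.95, the foot of the radical line on VR is 5.423 from V and the perpendicular offset is √(27.9² − 5.423²) = 27.37. Taking the right-of-VR solution: N = (6.575, -13.41).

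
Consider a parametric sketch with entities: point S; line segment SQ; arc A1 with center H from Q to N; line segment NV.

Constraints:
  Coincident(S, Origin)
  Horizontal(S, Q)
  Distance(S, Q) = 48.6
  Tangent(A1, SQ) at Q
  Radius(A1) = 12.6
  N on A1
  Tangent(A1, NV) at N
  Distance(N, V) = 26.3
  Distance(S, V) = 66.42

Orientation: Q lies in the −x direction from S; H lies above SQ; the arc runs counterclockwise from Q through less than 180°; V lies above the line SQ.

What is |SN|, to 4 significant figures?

42.51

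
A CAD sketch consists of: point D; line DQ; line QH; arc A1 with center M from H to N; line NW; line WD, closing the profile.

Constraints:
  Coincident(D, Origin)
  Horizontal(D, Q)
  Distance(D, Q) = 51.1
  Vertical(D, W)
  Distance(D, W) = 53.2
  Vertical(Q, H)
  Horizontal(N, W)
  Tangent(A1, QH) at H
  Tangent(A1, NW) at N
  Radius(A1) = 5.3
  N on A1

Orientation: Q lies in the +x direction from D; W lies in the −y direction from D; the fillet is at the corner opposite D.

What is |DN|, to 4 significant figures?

70.20

The virtual corner opposite D is at (51.10, -53.20). The tangent condition forces MH to be normal to QH and since A1 is tangent to NW there, MN ⟂ NW, with radius 5.3, so the center M sits 5.3 in from both sides at M = (45.80, -47.90). That places the tangent points at H = (51.10, -47.90) on QH and N = (45.80, -53.20) on NW. Then |DN| = |N − D| = 70.20.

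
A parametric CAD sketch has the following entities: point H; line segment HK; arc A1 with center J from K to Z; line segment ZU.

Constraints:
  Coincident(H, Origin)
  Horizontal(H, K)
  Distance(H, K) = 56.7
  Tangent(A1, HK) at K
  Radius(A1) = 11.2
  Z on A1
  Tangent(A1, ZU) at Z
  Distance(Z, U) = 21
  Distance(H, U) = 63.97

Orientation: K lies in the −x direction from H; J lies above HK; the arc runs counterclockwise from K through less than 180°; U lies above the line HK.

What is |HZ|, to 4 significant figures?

48.65

Checks: |JZ| = 11.20 ✓; ∠(JZ, ZU) = 90.00° ✓; |ZU| = 21.00 ✓; |HU| = 63.97 ✓.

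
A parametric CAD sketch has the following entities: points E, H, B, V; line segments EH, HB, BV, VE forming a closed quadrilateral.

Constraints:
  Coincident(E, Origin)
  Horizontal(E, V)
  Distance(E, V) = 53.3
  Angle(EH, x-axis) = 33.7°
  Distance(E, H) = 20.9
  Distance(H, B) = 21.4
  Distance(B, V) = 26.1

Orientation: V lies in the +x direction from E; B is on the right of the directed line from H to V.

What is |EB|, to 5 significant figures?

28.968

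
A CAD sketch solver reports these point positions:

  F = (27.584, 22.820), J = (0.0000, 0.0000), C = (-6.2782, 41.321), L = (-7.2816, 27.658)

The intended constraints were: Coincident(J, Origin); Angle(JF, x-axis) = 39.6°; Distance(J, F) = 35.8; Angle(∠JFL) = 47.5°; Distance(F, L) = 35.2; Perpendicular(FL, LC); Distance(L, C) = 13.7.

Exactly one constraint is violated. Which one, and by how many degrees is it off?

Perpendicular(FL, LC) — off by 3.70°.

J = (0.00, 0.00) ✓; JF at 39.60° ✓; |JF| = 35.80 ✓; ∠JFL = 47.50° ✓; |FL| = 35.20 ✓; ∠(FL, LC) = 86.30° ✗; |LC| = 13.70 ✓.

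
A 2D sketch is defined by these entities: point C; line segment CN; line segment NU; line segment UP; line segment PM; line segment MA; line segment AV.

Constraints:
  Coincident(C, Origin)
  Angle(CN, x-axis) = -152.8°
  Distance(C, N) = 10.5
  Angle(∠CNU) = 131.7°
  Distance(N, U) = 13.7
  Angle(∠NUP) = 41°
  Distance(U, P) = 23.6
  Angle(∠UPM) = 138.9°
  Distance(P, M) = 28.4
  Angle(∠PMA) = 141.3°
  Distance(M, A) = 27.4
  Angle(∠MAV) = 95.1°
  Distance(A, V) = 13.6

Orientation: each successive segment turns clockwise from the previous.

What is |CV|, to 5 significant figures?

44.537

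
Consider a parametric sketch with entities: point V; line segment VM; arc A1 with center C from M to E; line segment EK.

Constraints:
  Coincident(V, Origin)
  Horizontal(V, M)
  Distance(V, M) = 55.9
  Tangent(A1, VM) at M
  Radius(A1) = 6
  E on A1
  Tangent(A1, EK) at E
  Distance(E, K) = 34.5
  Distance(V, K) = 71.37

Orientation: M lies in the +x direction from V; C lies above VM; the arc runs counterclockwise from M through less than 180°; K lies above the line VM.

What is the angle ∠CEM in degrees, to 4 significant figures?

42.17°

Checks: |CE| = 6.000 ✓; ∠(CE, EK) = 90.00° ✓; |EK| = 34.50 ✓; |VK| = 71.37 ✓.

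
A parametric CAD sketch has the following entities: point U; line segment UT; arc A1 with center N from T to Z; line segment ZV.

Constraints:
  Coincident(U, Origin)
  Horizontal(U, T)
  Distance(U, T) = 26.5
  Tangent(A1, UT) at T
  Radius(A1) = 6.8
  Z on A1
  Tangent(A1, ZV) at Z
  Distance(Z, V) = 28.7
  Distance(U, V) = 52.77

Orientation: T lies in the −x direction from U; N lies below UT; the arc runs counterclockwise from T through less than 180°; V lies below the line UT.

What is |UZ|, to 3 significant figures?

33.3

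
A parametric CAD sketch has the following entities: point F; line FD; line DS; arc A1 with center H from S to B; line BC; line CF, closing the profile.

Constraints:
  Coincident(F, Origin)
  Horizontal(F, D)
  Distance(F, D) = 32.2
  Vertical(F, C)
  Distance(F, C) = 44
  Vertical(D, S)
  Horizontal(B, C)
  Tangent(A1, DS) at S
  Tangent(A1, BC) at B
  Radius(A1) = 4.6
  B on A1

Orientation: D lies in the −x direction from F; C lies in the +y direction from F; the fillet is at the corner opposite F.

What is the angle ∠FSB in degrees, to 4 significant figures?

95.74°

The virtual corner opposite F is at (-32.20, 44.00). The tangent condition forces HS to be normal to DS and tangency of A1 to BC means the radius HB is perpendicular to BC, with radius 4.6, so the center H sits 4.6 in from both sides at H = (-27.60, 39.40). That places the tangent points at S = (-32.20, 39.40) on DS and B = (-27.60, 44.00) on BC. Then cos ∠FSB = SF·SB / (|SF||SB|), giving 95.74°.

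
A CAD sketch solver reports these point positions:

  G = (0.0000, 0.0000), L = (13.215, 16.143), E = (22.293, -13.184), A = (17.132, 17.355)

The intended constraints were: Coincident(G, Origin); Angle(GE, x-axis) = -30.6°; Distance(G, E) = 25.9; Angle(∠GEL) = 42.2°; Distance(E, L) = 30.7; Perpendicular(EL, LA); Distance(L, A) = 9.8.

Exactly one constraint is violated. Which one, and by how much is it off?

Distance(L, A) = 9.8 — off by 5.70.

G = (0.00, 0.00) ✓; GE at -30.60° ✓; |GE| = 25.90 ✓; ∠GEL = 42.20° ✓; |EL| = 30.70 ✓; ∠(EL, LA) = 90.01° ✓; |LA| = 4.100 ✗.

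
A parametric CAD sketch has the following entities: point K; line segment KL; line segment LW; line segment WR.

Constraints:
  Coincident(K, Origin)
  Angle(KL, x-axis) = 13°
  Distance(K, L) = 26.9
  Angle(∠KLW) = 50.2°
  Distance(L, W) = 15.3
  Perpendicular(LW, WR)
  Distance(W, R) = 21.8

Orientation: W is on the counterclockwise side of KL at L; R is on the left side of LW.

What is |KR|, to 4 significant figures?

2.229

∠KLW = 50.2°, so LW runs at 13.0° + (180° − 50.2°) = 142.8° from the x-axis; with |LW| = 15.3, W = L + 15.3·(cos 142.8°, sin 142.8°) = (14.02, 15.30). The perpendicularity gives WR at right angles to LW; with |WR| = 21.8 on the left of LW, R = W + 21.8·(-0.6046, -0.7965) = (0.8434, -2.063). Then |KR| = |R − K| = 2.229.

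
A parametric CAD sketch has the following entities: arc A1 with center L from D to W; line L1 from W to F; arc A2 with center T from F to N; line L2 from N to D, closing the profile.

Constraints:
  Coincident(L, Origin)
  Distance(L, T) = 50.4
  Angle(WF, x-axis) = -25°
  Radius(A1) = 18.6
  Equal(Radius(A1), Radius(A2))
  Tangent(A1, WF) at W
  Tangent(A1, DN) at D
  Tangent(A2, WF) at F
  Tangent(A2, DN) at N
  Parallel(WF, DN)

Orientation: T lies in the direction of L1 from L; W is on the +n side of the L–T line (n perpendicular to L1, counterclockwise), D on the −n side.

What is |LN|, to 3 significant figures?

53.7

Tangency of A1 to both parallel lines with radius 18.6 puts W and D at L ± 18.6·n: W = (7.86, 16.9), D = (-7.86, -16.9). Equal radii place F and N the same way about T: F = T + 18.6·n = (53.5, -4.44), N = T − 18.6·n = (37.8, -38.2). Then |LN| = |N − L| = 53.7.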